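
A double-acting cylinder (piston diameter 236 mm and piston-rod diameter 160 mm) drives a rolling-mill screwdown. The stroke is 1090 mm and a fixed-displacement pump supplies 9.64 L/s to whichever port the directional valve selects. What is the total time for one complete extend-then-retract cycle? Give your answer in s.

Cap-side area A_cap = π/4 × (236 mm)² = 43740 mm^2
Rod-side annular area A_ann = π/4 × (236² − 160²) = 23640 mm^2
t_ext = A_cap·L/Q = 4.946 s
t_ret = A_ann·L/Q = 2.673 s
t_cycle = t_ext + t_ret

t ≈ 7.62 s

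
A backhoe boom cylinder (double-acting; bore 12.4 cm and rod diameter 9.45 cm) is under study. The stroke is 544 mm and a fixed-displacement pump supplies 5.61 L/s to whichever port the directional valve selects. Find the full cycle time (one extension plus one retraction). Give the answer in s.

Cap-side area A_cap = π/4 × (12.4 cm)² = 120.8 cm^2
Rod-side annular area A_ann = π/4 × (12.4² − 9.45²) = 50.62 cm^2
t_ext = A_cap·L/Q = 1.171 s
t_ret = A_ann·L/Q = 0.4909 s
t_cycle = t_ext + t_ret

t ≈ 1.66 s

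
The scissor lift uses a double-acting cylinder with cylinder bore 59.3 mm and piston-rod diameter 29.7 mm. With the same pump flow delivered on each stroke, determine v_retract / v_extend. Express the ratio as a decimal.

v_ret/v_ext ≈ 1.33

Cap-side area A_cap = π/4 × (59.3 mm)² = 2762 mm^2
Rod-side annular area A_ann = π/4 × (59.3² − 29.7²) = 2069 mm^2
For equal Q, v ∝ 1/A, so v_ret/v_ext = A_cap/A_ann.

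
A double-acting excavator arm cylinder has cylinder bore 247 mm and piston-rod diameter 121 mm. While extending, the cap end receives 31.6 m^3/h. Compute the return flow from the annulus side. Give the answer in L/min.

Q_out ≈ 400 L/min

Cap-side area A_cap = π/4 × (247 mm)² = 47920 mm^2
Rod-side annular area A_ann = π/4 × (247² − 121²) = 36420 mm^2
Piston speed v = Q_in/A_cap; rod-end outflow Q_out = v × A_ann = Q_in × A_ann/A_cap.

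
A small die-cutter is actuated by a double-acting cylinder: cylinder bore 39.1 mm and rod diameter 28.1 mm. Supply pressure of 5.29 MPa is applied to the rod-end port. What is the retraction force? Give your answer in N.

Rod-side annular area A_ann = π/4 × (39.1² − 28.1²) = 580.6 mm^2
On retraction the pressure acts on the annular area (bore minus rod).
F = P × A_ann

F ≈ 3070 N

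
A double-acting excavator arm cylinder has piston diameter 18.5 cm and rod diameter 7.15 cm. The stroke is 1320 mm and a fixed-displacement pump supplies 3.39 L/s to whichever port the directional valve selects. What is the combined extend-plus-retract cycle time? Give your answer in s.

Cap-side area A_cap = π/4 × (18.5 cm)² = 268.8 cm^2
Rod-side annular area A_ann = π/4 × (18.5² − 7.15²) = 228.7 cm^2
t_ext = A_cap·L/Q = 10.47 s
t_ret = A_ann·L/Q = 8.903 s
t_cycle = t_ext + t_ret

t ≈ 19.4 s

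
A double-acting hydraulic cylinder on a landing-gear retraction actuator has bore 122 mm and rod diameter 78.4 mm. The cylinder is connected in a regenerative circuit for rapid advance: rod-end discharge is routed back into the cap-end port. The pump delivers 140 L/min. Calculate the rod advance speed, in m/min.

v ≈ 29.0 m/min

In regeneration the rod-end outflow joins the pump flow into the cap end, so the net volume the pump must supply per unit advance equals the rod cross-section area.
Rod cross-section A_rod = π/4 × (78.4 mm)² = 4827 mm^2
v = Q_pump / A_rod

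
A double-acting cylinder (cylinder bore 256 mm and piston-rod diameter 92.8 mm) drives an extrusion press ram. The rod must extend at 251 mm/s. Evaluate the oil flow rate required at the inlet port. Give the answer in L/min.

Q ≈ 775 L/min

Cap-side area A_cap = π/4 × (256 mm)² = 51470 mm^2
Q = A × v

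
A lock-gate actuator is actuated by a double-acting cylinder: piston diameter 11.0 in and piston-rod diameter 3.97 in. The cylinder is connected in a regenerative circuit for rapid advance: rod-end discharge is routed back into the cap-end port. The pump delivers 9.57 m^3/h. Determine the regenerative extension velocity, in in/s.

In regeneration the rod-end outflow joins the pump flow into the cap end, so the net volume the pump must supply per unit advance equals the rod cross-section area.
Rod cross-section A_rod = π/4 × (3.97 in)² = 12.38 in^2
v = Q_pump / A_rod

v ≈ 13.1 in/s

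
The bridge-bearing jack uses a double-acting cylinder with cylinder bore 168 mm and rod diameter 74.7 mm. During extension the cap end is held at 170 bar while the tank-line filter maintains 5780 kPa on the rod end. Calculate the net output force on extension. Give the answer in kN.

Cap-side area A_cap = π/4 × (168 mm)² = 22170 mm^2
Rod-side annular area A_ann = π/4 × (168² − 74.7²) = 17780 mm^2
Net thrust = P_cap·A_cap − P_rod·A_ann = 376.8 kN − 102.8 kN

F ≈ 274 kN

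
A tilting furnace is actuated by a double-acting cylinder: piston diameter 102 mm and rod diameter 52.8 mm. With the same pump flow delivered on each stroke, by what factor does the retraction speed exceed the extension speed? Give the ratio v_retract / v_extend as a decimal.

v_ret/v_ext ≈ 1.37

Cap-side area A_cap = π/4 × (102 mm)² = 8171 mm^2
Rod-side annular area A_ann = π/4 × (102² − 52.8²) = 5982 mm^2
For equal Q, v ∝ 1/A, so v_ret/v_ext = A_cap/A_ann.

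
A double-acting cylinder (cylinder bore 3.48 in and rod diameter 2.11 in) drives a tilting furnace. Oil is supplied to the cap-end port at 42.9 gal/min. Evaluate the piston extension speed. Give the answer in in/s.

v ≈ 17.4 in/s

Cap-side area A_cap = π/4 × (3.48 in)² = 9.511 in^2
v = Q / A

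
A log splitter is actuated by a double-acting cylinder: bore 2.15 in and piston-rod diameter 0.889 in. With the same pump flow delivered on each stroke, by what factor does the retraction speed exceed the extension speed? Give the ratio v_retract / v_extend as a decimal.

v_ret/v_ext ≈ 1.21

Cap-side area A_cap = π/4 × (2.15 in)² = 3.631 in^2
Rod-side annular area A_ann = π/4 × (2.15² − 0.889²) = 3.010 in^2
For equal Q, v ∝ 1/A, so v_ret/v_ext = A_cap/A_ann.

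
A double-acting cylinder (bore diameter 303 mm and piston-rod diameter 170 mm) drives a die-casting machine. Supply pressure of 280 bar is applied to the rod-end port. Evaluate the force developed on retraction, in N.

F ≈ 1.38e6 N

Rod-side annular area A_ann = π/4 × (303² − 170²) = 49410 mm^2
On retraction the pressure acts on the annular area (bore minus rod).
F = P × A_ann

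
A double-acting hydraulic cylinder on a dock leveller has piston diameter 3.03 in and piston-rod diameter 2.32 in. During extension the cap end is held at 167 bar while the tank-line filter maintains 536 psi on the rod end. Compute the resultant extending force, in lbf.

Cap-side area A_cap = π/4 × (3.03 in)² = 7.211 in^2
Rod-side annular area A_ann = π/4 × (3.03² − 2.32²) = 2.983 in^2
Net thrust = P_cap·A_cap − P_rod·A_ann = 17470 lbf − 1599 lbf

F ≈ 15900 lbf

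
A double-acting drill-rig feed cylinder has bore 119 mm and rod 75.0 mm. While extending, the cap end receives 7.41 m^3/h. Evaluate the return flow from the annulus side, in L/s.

Q_out ≈ 1.24 L/s

Cap-side area A_cap = π/4 × (119 mm)² = 11120 mm^2
Rod-side annular area A_ann = π/4 × (119² − 75.0²) = 6704 mm^2
Piston speed v = Q_in/A_cap; rod-end outflow Q_out = v × A_ann = Q_in × A_ann/A_cap.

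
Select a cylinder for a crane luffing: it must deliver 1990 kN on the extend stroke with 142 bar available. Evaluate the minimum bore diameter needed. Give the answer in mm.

D ≈ 422 mm

Extension force acts on the full piston face: F = P × (π/4)D².
D = √(4F / (πP)) = √(4 × 1990 kN / (π × 142 bar))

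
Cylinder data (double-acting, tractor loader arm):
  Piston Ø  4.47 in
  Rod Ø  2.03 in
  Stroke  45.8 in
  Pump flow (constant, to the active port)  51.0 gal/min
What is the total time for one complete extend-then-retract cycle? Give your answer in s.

t ≈ 6.57 s

Cap-side area A_cap = π/4 × (4.47 in)² = 15.69 in^2
Rod-side annular area A_ann = π/4 × (4.47² − 2.03²) = 12.46 in^2
t_ext = A_cap·L/Q = 3.660 s
t_ret = A_ann·L/Q = 2.906 s
t_cycle = t_ext + t_ret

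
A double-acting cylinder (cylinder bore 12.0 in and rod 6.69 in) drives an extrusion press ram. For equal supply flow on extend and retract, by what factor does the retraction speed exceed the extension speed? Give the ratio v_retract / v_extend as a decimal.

v_ret/v_ext ≈ 1.45

Cap-side area A_cap = π/4 × (12.0 in)² = 113.1 in^2
Rod-side annular area A_ann = π/4 × (12.0² − 6.69²) = 77.95 in^2
For equal Q, v ∝ 1/A, so v_ret/v_ext = A_cap/A_ann.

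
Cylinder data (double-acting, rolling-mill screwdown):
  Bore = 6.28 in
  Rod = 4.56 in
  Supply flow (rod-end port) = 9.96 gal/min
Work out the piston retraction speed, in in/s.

v ≈ 2.62 in/s

Rod-side annular area A_ann = π/4 × (6.28² − 4.56²) = 14.64 in^2
Flow into the rod-end port fills the annular volume.
v = Q / A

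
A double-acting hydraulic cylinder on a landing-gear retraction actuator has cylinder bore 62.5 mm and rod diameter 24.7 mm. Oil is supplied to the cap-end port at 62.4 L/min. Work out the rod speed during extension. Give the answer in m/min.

Cap-side area A_cap = π/4 × (62.5 mm)² = 3068 mm^2
v = Q / A

v ≈ 20.3 m/min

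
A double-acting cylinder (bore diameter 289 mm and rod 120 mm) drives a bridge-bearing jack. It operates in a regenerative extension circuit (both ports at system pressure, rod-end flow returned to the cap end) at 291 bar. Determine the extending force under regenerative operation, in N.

F ≈ 3.29e5 N

With equal pressure on both faces, forces on the annular region cancel; the net push is pressure × rod cross-section.
Rod cross-section A_rod = π/4 × (120 mm)² = 11310 mm^2
F = P × A_rod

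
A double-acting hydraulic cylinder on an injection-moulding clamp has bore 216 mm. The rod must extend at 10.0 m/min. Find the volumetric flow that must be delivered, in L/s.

Q ≈ 6.11 L/s

Cap-side area A_cap = π/4 × (216 mm)² = 36640 mm^2
Q = A × v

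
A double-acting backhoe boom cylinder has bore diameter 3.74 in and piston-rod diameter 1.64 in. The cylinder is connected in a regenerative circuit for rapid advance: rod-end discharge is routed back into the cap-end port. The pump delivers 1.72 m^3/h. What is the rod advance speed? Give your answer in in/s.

In regeneration the rod-end outflow joins the pump flow into the cap end, so the net volume the pump must supply per unit advance equals the rod cross-section area.
Rod cross-section A_rod = π/4 × (1.64 in)² = 2.112 in^2
v = Q_pump / A_rod

v ≈ 13.8 in/s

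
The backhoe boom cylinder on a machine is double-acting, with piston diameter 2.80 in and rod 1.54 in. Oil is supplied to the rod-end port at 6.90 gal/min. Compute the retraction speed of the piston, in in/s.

v ≈ 6.19 in/s

Rod-side annular area A_ann = π/4 × (2.80² − 1.54²) = 4.295 in^2
Flow into the rod-end port fills the annular volume.
v = Q / A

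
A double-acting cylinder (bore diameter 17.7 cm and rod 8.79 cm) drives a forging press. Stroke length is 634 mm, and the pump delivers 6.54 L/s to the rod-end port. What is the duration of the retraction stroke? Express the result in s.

t ≈ 1.80 s

Rod-side annular area A_ann = π/4 × (17.7² − 8.79²) = 185.4 cm^2
Swept volume V = A × L; t = V / Q = A·L / Q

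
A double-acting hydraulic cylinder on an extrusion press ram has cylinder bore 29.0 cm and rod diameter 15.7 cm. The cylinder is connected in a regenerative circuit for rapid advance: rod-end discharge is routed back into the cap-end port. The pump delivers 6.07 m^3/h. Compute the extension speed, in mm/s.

In regeneration the rod-end outflow joins the pump flow into the cap end, so the net volume the pump must supply per unit advance equals the rod cross-section area.
Rod cross-section A_rod = π/4 × (15.7 cm)² = 193.6 cm^2
v = Q_pump / A_rod

v ≈ 87.1 mm/s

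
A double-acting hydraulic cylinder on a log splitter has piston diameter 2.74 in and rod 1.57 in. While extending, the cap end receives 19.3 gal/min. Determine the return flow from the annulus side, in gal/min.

Q_out ≈ 13.0 gal/min

Cap-side area A_cap = π/4 × (2.74 in)² = 5.896 in^2
Rod-side annular area A_ann = π/4 × (2.74² − 1.57²) = 3.961 in^2
Piston speed v = Q_in/A_cap; rod-end outflow Q_out = v × A_ann = Q_in × A_ann/A_cap.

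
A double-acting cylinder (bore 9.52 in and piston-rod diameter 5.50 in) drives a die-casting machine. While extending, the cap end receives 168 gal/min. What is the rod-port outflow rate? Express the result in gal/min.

Q_out ≈ 112 gal/min

Cap-side area A_cap = π/4 × (9.52 in)² = 71.18 in^2
Rod-side annular area A_ann = π/4 × (9.52² − 5.50²) = 47.42 in^2
Piston speed v = Q_in/A_cap; rod-end outflow Q_out = v × A_ann = Q_in × A_ann/A_cap.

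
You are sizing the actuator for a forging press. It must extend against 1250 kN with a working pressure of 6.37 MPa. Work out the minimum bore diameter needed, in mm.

Extension force acts on the full piston face: F = P × (π/4)D².
D = √(4F / (πP)) = √(4 × 1250 kN / (π × 6.37 MPa))

D ≈ 500 mm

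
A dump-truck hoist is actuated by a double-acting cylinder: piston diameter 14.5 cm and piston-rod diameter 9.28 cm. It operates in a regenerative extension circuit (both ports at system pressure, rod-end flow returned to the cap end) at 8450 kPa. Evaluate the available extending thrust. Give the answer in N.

F ≈ 57200 N

With equal pressure on both faces, forces on the annular region cancel; the net push is pressure × rod cross-section.
Rod cross-section A_rod = π/4 × (9.28 cm)² = 67.64 cm^2
F = P × A_rod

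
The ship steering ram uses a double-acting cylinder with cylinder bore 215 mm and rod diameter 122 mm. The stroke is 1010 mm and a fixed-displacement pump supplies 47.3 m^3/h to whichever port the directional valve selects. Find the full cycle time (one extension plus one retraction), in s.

Cap-side area A_cap = π/4 × (215 mm)² = 36310 mm^2
Rod-side annular area A_ann = π/4 × (215² − 122²) = 24620 mm^2
t_ext = A_cap·L/Q = 2.791 s
t_ret = A_ann·L/Q = 1.892 s
t_cycle = t_ext + t_ret

t ≈ 4.68 s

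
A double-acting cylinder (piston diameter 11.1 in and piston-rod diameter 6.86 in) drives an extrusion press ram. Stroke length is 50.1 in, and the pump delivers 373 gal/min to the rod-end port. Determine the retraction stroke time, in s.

t ≈ 2.09 s

Rod-side annular area A_ann = π/4 × (11.1² − 6.86²) = 59.81 in^2
Swept volume V = A × L; t = V / Q = A·L / Q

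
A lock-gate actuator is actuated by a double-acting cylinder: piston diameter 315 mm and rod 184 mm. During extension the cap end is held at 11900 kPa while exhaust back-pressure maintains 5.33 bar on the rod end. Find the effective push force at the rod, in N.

F ≈ 9.00e5 N

Cap-side area A_cap = π/4 × (315 mm)² = 77930 mm^2
Rod-side annular area A_ann = π/4 × (315² − 184²) = 51340 mm^2
Net thrust = P_cap·A_cap − P_rod·A_ann = 9.274e5 N − 27360 N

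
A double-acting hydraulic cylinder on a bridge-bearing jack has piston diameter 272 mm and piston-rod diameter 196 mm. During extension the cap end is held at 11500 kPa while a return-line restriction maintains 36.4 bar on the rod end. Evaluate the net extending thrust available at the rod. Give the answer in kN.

Cap-side area A_cap = π/4 × (272 mm)² = 58110 mm^2
Rod-side annular area A_ann = π/4 × (272² − 196²) = 27940 mm^2
Net thrust = P_cap·A_cap − P_rod·A_ann = 668.2 kN − 101.7 kN

F ≈ 567 kN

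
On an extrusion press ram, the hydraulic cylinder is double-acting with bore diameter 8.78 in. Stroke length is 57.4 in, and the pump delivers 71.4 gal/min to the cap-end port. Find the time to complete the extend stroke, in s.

t ≈ 12.6 s

Cap-side area A_cap = π/4 × (8.78 in)² = 60.55 in^2
Swept volume V = A × L; t = V / Q = A·L / Q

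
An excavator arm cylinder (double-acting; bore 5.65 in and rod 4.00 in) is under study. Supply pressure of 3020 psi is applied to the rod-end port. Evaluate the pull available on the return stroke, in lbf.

Rod-side annular area A_ann = π/4 × (5.65² − 4.00²) = 12.51 in^2
On retraction the pressure acts on the annular area (bore minus rod).
F = P × A_ann

F ≈ 37800 lbf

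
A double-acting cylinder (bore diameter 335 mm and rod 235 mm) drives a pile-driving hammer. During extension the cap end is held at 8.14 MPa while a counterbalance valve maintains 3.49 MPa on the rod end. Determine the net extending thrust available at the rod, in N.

Cap-side area A_cap = π/4 × (335 mm)² = 88140 mm^2
Rod-side annular area A_ann = π/4 × (335² − 235²) = 44770 mm^2
Net thrust = P_cap·A_cap − P_rod·A_ann = 7.175e5 N − 1.562e5 N

F ≈ 5.61e5 N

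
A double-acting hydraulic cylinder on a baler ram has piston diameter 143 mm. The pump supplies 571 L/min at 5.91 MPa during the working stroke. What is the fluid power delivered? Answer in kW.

Hydraulic power = P × Q

W ≈ 56.2 kW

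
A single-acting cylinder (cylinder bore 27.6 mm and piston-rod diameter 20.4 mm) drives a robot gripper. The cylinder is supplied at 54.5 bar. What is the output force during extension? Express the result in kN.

F ≈ 3.26 kN

Cap-side area A_cap = π/4 × (27.6 mm)² = 598.3 mm^2
F = P × A_cap = 54.5 bar × A_cap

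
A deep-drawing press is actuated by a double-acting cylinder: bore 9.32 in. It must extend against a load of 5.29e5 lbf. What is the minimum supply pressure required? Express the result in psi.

P ≈ 7750 psi

Cap-side area A_cap = π/4 × (9.32 in)² = 68.22 in^2
P = F / A = 5.29e5 lbf / A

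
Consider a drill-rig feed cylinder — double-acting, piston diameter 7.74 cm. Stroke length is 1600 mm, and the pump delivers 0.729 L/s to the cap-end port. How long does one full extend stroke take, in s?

Cap-side area A_cap = π/4 × (7.74 cm)² = 47.05 cm^2
Swept volume V = A × L; t = V / Q = A·L / Q

t ≈ 10.3 s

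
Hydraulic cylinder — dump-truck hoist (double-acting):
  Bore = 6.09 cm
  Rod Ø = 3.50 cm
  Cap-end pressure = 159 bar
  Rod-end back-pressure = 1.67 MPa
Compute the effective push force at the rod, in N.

F ≈ 43100 N

Cap-side area A_cap = π/4 × (6.09 cm)² = 29.13 cm^2
Rod-side annular area A_ann = π/4 × (6.09² − 3.50²) = 19.51 cm^2
Net thrust = P_cap·A_cap − P_rod·A_ann = 46310 N − 3258 N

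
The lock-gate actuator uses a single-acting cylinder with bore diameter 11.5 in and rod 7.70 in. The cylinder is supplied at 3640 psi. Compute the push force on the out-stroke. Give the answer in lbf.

Cap-side area A_cap = π/4 × (11.5 in)² = 103.9 in^2
F = P × A_cap = 3640 psi × A_cap

F ≈ 3.78e5 lbf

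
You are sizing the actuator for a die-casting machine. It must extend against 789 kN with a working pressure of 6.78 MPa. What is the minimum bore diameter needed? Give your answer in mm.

D ≈ 385 mm

Extension force acts on the full piston face: F = P × (π/4)D².
D = √(4F / (πP)) = √(4 × 789 kN / (π × 6.78 MPa))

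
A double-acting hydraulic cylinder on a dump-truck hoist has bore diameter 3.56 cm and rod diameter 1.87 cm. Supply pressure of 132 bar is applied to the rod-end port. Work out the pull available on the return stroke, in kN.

Rod-side annular area A_ann = π/4 × (3.56² − 1.87²) = 7.207 cm^2
On retraction the pressure acts on the annular area (bore minus rod).
F = P × A_ann

F ≈ 9.51 kN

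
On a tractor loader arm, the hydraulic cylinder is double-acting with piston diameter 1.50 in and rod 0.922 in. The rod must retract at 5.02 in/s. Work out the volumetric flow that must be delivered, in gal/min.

Rod-side annular area A_ann = π/4 × (1.50² − 0.922²) = 1.099 in^2
Q = A × v

Q ≈ 1.43 gal/min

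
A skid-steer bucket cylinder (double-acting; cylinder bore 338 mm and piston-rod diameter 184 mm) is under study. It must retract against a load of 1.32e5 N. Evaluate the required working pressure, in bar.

P ≈ 20.9 bar

Rod-side annular area A_ann = π/4 × (338² − 184²) = 63140 mm^2
Retraction: pressure acts on the annular area.
P = F / A = 1.32e5 N / A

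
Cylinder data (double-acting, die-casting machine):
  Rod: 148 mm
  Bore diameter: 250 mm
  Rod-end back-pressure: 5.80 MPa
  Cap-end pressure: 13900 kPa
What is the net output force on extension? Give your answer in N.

Cap-side area A_cap = π/4 × (250 mm)² = 49090 mm^2
Rod-side annular area A_ann = π/4 × (250² − 148²) = 31880 mm^2
Net thrust = P_cap·A_cap − P_rod·A_ann = 6.823e5 N − 1.849e5 N

F ≈ 4.97e5 N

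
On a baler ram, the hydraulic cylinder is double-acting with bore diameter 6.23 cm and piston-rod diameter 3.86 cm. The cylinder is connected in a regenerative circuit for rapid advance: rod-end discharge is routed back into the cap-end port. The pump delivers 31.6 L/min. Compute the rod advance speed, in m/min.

In regeneration the rod-end outflow joins the pump flow into the cap end, so the net volume the pump must supply per unit advance equals the rod cross-section area.
Rod cross-section A_rod = π/4 × (3.86 cm)² = 11.70 cm^2
v = Q_pump / A_rod

v ≈ 27.0 m/min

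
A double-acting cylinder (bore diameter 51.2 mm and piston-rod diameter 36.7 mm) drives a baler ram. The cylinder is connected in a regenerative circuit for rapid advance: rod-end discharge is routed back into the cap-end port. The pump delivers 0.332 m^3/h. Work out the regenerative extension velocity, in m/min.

v ≈ 5.23 m/min

In regeneration the rod-end outflow joins the pump flow into the cap end, so the net volume the pump must supply per unit advance equals the rod cross-section area.
Rod cross-section A_rod = π/4 × (36.7 mm)² = 1058 mm^2
v = Q_pump / A_rod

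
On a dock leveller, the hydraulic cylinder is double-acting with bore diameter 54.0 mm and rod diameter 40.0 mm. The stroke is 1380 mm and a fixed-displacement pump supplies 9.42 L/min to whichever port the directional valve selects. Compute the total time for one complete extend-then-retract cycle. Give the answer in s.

t ≈ 29.2 s

Cap-side area A_cap = π/4 × (54.0 mm)² = 2290 mm^2
Rod-side annular area A_ann = π/4 × (54.0² − 40.0²) = 1034 mm^2
t_ext = A_cap·L/Q = 20.13 s
t_ret = A_ann·L/Q = 9.085 s
t_cycle = t_ext + t_ret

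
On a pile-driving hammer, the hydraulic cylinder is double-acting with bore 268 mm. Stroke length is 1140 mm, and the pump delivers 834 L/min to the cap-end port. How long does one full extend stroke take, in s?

Cap-side area A_cap = π/4 × (268 mm)² = 56410 mm^2
Swept volume V = A × L; t = V / Q = A·L / Q

t ≈ 4.63 s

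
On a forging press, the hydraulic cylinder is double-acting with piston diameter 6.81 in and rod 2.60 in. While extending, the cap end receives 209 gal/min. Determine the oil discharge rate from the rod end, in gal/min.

Cap-side area A_cap = π/4 × (6.81 in)² = 36.42 in^2
Rod-side annular area A_ann = π/4 × (6.81² − 2.60²) = 31.11 in^2
Piston speed v = Q_in/A_cap; rod-end outflow Q_out = v × A_ann = Q_in × A_ann/A_cap.

Q_out ≈ 179 gal/min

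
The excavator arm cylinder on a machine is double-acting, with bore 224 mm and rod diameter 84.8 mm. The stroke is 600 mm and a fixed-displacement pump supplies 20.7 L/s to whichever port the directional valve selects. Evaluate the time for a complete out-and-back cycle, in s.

t ≈ 2.12 s

Cap-side area A_cap = π/4 × (224 mm)² = 39410 mm^2
Rod-side annular area A_ann = π/4 × (224² − 84.8²) = 33760 mm^2
t_ext = A_cap·L/Q = 1.142 s
t_ret = A_ann·L/Q = 0.9786 s
t_cycle = t_ext + t_ret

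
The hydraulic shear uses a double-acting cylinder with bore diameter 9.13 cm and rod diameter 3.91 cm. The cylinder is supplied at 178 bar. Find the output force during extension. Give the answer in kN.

F ≈ 117 kN

Cap-side area A_cap = π/4 × (9.13 cm)² = 65.47 cm^2
F = P × A_cap = 178 bar × A_cap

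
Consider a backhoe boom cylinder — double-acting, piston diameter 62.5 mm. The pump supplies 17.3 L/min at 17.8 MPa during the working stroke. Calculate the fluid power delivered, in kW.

W ≈ 5.13 kW

Hydraulic power = P × Q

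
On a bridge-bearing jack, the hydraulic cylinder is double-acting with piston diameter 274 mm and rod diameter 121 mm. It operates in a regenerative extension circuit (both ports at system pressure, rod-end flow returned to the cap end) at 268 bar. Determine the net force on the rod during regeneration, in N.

F ≈ 3.08e5 N

With equal pressure on both faces, forces on the annular region cancel; the net push is pressure × rod cross-section.
Rod cross-section A_rod = π/4 × (121 mm)² = 11500 mm^2
F = P × A_rod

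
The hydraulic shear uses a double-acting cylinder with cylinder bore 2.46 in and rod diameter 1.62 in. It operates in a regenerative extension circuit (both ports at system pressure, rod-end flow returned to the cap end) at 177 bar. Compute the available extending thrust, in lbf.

With equal pressure on both faces, forces on the annular region cancel; the net push is pressure × rod cross-section.
Rod cross-section A_rod = π/4 × (1.62 in)² = 2.061 in^2
F = P × A_rod

F ≈ 5290 lbf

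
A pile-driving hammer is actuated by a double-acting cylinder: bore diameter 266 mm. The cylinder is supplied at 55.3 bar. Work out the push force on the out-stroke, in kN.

Cap-side area A_cap = π/4 × (266 mm)² = 55570 mm^2
F = P × A_cap = 55.3 bar × A_cap

F ≈ 307 kN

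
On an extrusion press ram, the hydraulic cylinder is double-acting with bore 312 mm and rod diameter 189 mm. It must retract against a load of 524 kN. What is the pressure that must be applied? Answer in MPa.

P ≈ 10.8 MPa

Rod-side annular area A_ann = π/4 × (312² − 189²) = 48400 mm^2
Retraction: pressure acts on the annular area.
P = F / A = 524 kN / A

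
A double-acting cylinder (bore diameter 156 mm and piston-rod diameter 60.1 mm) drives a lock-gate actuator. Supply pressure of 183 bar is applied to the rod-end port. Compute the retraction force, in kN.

F ≈ 298 kN

Rod-side annular area A_ann = π/4 × (156² − 60.1²) = 16280 mm^2
On retraction the pressure acts on the annular area (bore minus rod).
F = P × A_ann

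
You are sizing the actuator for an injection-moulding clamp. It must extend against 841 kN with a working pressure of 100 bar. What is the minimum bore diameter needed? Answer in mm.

D ≈ 327 mm

Extension force acts on the full piston face: F = P × (π/4)D².
D = √(4F / (πP)) = √(4 × 841 kN / (π × 100 bar))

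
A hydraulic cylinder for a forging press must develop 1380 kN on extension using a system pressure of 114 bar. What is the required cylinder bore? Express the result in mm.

Extension force acts on the full piston face: F = P × (π/4)D².
D = √(4F / (πP)) = √(4 × 1380 kN / (π × 114 bar))

D ≈ 393 mm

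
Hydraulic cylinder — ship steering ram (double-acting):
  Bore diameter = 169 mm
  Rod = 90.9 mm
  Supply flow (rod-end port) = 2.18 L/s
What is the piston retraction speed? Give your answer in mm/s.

v ≈ 137 mm/s

Rod-side annular area A_ann = π/4 × (169² − 90.9²) = 15940 mm^2
Flow into the rod-end port fills the annular volume.
v = Q / A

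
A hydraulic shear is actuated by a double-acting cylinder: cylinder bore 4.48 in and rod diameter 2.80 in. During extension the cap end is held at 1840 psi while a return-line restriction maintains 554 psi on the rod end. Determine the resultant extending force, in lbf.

F ≈ 23700 lbf

Cap-side area A_cap = π/4 × (4.48 in)² = 15.76 in^2
Rod-side annular area A_ann = π/4 × (4.48² − 2.80²) = 9.606 in^2
Net thrust = P_cap·A_cap − P_rod·A_ann = 29000 lbf − 5322 lbf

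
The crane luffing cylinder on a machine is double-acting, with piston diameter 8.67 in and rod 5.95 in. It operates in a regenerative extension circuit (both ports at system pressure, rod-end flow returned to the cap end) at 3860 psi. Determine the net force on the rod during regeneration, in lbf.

F ≈ 1.07e5 lbf

With equal pressure on both faces, forces on the annular region cancel; the net push is pressure × rod cross-section.
Rod cross-section A_rod = π/4 × (5.95 in)² = 27.81 in^2
F = P × A_rod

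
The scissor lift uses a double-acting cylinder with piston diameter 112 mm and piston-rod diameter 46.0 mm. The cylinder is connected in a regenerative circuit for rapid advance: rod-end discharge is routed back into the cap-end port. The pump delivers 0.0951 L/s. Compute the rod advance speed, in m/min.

v ≈ 3.43 m/min

In regeneration the rod-end outflow joins the pump flow into the cap end, so the net volume the pump must supply per unit advance equals the rod cross-section area.
Rod cross-section A_rod = π/4 × (46.0 mm)² = 1662 mm^2
v = Q_pump / A_rod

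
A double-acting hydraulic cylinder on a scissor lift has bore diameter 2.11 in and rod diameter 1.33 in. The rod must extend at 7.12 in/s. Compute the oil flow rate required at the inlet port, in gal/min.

Cap-side area A_cap = π/4 × (2.11 in)² = 3.497 in^2
Q = A × v

Q ≈ 6.47 gal/min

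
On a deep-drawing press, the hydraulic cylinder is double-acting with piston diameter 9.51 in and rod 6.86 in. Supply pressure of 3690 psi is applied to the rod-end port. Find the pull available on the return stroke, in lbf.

Rod-side annular area A_ann = π/4 × (9.51² − 6.86²) = 34.07 in^2
On retraction the pressure acts on the annular area (bore minus rod).
F = P × A_ann

F ≈ 1.26e5 lbf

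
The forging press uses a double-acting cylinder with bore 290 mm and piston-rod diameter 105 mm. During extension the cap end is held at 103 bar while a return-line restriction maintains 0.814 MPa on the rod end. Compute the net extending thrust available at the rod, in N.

Cap-side area A_cap = π/4 × (290 mm)² = 66050 mm^2
Rod-side annular area A_ann = π/4 × (290² − 105²) = 57390 mm^2
Net thrust = P_cap·A_cap − P_rod·A_ann = 6.803e5 N − 46720 N

F ≈ 6.34e5 N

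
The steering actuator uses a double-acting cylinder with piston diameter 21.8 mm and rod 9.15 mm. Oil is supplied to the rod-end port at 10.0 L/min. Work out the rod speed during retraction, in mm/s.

v ≈ 542 mm/s

Rod-side annular area A_ann = π/4 × (21.8² − 9.15²) = 307.5 mm^2
Flow into the rod-end port fills the annular volume.
v = Q / A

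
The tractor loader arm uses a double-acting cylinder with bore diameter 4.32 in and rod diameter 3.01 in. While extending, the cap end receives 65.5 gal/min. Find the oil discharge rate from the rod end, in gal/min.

Q_out ≈ 33.7 gal/min

Cap-side area A_cap = π/4 × (4.32 in)² = 14.66 in^2
Rod-side annular area A_ann = π/4 × (4.32² − 3.01²) = 7.542 in^2
Piston speed v = Q_in/A_cap; rod-end outflow Q_out = v × A_ann = Q_in × A_ann/A_cap.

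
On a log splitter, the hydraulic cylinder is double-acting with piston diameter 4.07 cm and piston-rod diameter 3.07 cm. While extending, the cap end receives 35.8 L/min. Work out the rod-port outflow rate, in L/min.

Cap-side area A_cap = π/4 × (4.07 cm)² = 13.01 cm^2
Rod-side annular area A_ann = π/4 × (4.07² − 3.07²) = 5.608 cm^2
Piston speed v = Q_in/A_cap; rod-end outflow Q_out = v × A_ann = Q_in × A_ann/A_cap.

Q_out ≈ 15.4 L/min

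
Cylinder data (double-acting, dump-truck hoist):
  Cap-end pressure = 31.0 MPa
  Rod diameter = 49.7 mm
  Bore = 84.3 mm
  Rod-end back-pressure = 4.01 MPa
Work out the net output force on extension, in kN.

Cap-side area A_cap = π/4 × (84.3 mm)² = 5581 mm^2
Rod-side annular area A_ann = π/4 × (84.3² − 49.7²) = 3641 mm^2
Net thrust = P_cap·A_cap − P_rod·A_ann = 173.0 kN − 14.60 kN

F ≈ 158 kN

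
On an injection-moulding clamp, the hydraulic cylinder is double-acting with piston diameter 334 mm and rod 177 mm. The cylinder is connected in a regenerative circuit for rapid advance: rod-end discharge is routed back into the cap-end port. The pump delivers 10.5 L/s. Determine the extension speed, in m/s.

In regeneration the rod-end outflow joins the pump flow into the cap end, so the net volume the pump must supply per unit advance equals the rod cross-section area.
Rod cross-section A_rod = π/4 × (177 mm)² = 24610 mm^2
v = Q_pump / A_rod

v ≈ 0.427 m/s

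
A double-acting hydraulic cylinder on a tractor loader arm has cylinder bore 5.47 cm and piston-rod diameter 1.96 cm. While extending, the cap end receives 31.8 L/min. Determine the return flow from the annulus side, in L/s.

Cap-side area A_cap = π/4 × (5.47 cm)² = 23.50 cm^2
Rod-side annular area A_ann = π/4 × (5.47² − 1.96²) = 20.48 cm^2
Piston speed v = Q_in/A_cap; rod-end outflow Q_out = v × A_ann = Q_in × A_ann/A_cap.

Q_out ≈ 0.462 L/s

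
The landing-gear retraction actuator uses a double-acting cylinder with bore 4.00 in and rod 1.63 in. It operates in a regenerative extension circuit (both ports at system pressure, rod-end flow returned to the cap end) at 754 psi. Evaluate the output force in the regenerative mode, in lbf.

With equal pressure on both faces, forces on the annular region cancel; the net push is pressure × rod cross-section.
Rod cross-section A_rod = π/4 × (1.63 in)² = 2.087 in^2
F = P × A_rod

F ≈ 1570 lbf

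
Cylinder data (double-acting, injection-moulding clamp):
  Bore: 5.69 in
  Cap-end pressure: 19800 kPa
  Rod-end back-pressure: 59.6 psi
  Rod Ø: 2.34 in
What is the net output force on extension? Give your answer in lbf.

F ≈ 71800 lbf

Cap-side area A_cap = π/4 × (5.69 in)² = 25.43 in^2
Rod-side annular area A_ann = π/4 × (5.69² − 2.34²) = 21.13 in^2
Net thrust = P_cap·A_cap − P_rod·A_ann = 73020 lbf − 1259 lbf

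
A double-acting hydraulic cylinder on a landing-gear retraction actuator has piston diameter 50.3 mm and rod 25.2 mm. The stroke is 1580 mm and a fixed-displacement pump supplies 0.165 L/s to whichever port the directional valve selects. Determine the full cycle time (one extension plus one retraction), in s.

t ≈ 33.3 s

Cap-side area A_cap = π/4 × (50.3 mm)² = 1987 mm^2
Rod-side annular area A_ann = π/4 × (50.3² − 25.2²) = 1488 mm^2
t_ext = A_cap·L/Q = 19.03 s
t_ret = A_ann·L/Q = 14.25 s
t_cycle = t_ext + t_ret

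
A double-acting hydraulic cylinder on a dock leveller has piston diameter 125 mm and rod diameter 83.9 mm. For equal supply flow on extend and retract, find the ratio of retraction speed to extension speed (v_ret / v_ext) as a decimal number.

Cap-side area A_cap = π/4 × (125 mm)² = 12270 mm^2
Rod-side annular area A_ann = π/4 × (125² − 83.9²) = 6743 mm^2
For equal Q, v ∝ 1/A, so v_ret/v_ext = A_cap/A_ann.

v_ret/v_ext ≈ 1.82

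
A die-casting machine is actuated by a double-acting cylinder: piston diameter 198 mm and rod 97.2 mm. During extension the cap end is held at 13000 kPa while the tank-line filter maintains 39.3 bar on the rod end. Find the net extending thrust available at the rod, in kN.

F ≈ 308 kN

Cap-side area A_cap = π/4 × (198 mm)² = 30790 mm^2
Rod-side annular area A_ann = π/4 × (198² − 97.2²) = 23370 mm^2
Net thrust = P_cap·A_cap − P_rod·A_ann = 400.3 kN − 91.85 kN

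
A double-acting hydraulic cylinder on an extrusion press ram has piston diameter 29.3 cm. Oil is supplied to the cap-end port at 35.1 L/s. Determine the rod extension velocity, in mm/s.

v ≈ 521 mm/s

Cap-side area A_cap = π/4 × (29.3 cm)² = 674.3 cm^2
v = Q / A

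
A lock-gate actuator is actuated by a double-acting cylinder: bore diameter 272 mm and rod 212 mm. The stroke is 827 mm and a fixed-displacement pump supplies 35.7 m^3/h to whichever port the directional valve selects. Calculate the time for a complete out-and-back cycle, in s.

Cap-side area A_cap = π/4 × (272 mm)² = 58110 mm^2
Rod-side annular area A_ann = π/4 × (272² − 212²) = 22810 mm^2
t_ext = A_cap·L/Q = 4.846 s
t_ret = A_ann·L/Q = 1.902 s
t_cycle = t_ext + t_ret

t ≈ 6.75 s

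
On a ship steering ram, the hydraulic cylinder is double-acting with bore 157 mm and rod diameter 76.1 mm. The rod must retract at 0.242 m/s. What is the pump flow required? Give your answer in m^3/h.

Rod-side annular area A_ann = π/4 × (157² − 76.1²) = 14810 mm^2
Q = A × v

Q ≈ 12.9 m^3/h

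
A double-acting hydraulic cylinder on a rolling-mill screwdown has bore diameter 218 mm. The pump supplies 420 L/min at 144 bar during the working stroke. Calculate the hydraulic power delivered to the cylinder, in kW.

Hydraulic power = P × Q

W ≈ 101 kW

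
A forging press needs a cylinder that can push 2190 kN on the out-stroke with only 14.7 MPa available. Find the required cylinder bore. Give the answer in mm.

D ≈ 436 mm

Extension force acts on the full piston face: F = P × (π/4)D².
D = √(4F / (πP)) = √(4 × 2190 kN / (π × 14.7 MPa))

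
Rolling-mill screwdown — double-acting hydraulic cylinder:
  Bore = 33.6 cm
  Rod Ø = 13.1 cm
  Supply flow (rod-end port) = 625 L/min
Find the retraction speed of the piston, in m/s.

v ≈ 0.139 m/s

Rod-side annular area A_ann = π/4 × (33.6² − 13.1²) = 751.9 cm^2
Flow into the rod-end port fills the annular volume.
v = Q / A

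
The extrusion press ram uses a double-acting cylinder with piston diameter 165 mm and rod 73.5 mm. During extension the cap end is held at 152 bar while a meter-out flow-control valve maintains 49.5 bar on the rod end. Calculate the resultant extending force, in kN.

Cap-side area A_cap = π/4 × (165 mm)² = 21380 mm^2
Rod-side annular area A_ann = π/4 × (165² − 73.5²) = 17140 mm^2
Net thrust = P_cap·A_cap − P_rod·A_ann = 325.0 kN − 84.84 kN

F ≈ 240 kN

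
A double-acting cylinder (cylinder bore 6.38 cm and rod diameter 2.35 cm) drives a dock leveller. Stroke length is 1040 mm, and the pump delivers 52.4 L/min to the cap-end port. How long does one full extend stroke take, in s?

Cap-side area A_cap = π/4 × (6.38 cm)² = 31.97 cm^2
Swept volume V = A × L; t = V / Q = A·L / Q

t ≈ 3.81 s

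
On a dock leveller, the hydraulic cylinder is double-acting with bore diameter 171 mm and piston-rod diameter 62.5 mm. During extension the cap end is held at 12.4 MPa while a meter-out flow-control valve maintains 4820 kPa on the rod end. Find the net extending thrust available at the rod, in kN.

F ≈ 189 kN

Cap-side area A_cap = π/4 × (171 mm)² = 22970 mm^2
Rod-side annular area A_ann = π/4 × (171² − 62.5²) = 19900 mm^2
Net thrust = P_cap·A_cap − P_rod·A_ann = 284.8 kN − 95.91 kN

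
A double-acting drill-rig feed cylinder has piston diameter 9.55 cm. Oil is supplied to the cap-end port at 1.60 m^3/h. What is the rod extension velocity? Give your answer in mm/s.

v ≈ 62.0 mm/s

Cap-side area A_cap = π/4 × (9.55 cm)² = 71.63 cm^2
v = Q / A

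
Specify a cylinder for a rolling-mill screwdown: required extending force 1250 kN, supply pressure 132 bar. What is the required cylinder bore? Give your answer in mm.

Extension force acts on the full piston face: F = P × (π/4)D².
D = √(4F / (πP)) = √(4 × 1250 kN / (π × 132 bar))

D ≈ 347 mm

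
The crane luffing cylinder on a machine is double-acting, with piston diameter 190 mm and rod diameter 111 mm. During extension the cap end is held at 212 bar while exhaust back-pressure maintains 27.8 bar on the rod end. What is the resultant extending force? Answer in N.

Cap-side area A_cap = π/4 × (190 mm)² = 28350 mm^2
Rod-side annular area A_ann = π/4 × (190² − 111²) = 18680 mm^2
Net thrust = P_cap·A_cap − P_rod·A_ann = 6.011e5 N − 51920 N

F ≈ 5.49e5 N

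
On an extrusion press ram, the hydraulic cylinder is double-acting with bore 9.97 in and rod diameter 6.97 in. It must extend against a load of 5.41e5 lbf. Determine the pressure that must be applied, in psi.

P ≈ 6930 psi

Cap-side area A_cap = π/4 × (9.97 in)² = 78.07 in^2
P = F / A = 5.41e5 lbf / A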